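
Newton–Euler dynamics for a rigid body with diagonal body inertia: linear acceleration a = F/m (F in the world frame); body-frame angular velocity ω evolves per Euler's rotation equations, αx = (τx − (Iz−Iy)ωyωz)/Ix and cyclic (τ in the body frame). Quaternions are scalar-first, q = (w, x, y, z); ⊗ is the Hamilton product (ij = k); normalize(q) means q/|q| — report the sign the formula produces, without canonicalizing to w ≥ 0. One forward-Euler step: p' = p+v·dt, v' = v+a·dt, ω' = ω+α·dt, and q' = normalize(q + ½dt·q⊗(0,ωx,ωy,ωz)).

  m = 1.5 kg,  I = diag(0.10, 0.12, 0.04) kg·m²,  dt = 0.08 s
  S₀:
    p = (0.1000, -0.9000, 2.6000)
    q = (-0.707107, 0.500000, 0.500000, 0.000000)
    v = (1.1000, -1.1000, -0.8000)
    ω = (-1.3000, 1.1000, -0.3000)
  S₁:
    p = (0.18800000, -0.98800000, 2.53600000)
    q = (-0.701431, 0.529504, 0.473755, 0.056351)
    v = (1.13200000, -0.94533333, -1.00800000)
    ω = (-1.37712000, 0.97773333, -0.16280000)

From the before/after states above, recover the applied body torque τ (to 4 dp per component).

Δω = ω₁−ω₀ = (-0.07712000, -0.12226667, 0.13720000)
τ = I·(Δω/dt) + ω₀×(Iω₀) = (-0.0700, -0.1600, 0.0400)

τ = (-0.0700, -0.1600, 0.0400)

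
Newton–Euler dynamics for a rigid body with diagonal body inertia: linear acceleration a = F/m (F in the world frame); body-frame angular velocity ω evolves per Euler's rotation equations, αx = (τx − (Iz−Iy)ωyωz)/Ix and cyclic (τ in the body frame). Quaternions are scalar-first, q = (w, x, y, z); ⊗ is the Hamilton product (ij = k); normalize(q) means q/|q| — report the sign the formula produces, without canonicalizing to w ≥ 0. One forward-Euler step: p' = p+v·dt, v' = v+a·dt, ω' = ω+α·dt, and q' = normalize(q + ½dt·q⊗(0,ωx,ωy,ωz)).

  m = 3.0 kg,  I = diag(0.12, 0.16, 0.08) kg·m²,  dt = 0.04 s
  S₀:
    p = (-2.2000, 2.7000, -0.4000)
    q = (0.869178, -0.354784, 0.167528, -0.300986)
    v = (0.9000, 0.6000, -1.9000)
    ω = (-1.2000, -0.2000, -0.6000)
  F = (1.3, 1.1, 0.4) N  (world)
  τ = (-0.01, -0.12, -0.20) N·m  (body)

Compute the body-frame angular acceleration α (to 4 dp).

α = (-0.0033, -0.9300, -2.6200)

ω×(Iω) gyroscopic = (-0.0096, 0.0288, 0.0096)
(τ − ω×Iω)/I = (-0.0033, -0.9300, -2.6200)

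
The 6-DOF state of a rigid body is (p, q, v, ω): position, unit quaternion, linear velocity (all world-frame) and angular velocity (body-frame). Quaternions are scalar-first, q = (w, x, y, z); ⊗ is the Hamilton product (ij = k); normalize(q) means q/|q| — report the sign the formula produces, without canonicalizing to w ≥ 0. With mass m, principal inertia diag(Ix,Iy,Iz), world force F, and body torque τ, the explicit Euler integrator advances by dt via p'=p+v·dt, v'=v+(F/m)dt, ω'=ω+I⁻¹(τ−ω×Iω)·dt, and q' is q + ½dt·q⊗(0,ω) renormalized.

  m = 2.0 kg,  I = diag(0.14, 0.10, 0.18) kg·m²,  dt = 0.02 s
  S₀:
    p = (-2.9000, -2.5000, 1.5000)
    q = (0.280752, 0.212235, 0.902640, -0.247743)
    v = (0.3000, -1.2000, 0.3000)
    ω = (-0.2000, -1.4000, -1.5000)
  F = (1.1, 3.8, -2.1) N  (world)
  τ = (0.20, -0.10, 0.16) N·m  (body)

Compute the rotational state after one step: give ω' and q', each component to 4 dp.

ω' = (-0.1954, -1.4176, -1.4810)
q' = (0.2900, 0.1946, 0.9022, -0.2531)

α = I⁻¹(τ − ω×Iω) = (0.2286, -0.8800, 0.9511)
new body rate ω' = (-0.1954, -1.4176, -1.4810)
q⊗(0,ω) = (0.9345285, -1.7569506, -0.0251517, -0.5377290)
q' = normalize(q + ½dt·q⊗(0,ω)) = (0.2900, 0.1946, 0.9022, -0.2531)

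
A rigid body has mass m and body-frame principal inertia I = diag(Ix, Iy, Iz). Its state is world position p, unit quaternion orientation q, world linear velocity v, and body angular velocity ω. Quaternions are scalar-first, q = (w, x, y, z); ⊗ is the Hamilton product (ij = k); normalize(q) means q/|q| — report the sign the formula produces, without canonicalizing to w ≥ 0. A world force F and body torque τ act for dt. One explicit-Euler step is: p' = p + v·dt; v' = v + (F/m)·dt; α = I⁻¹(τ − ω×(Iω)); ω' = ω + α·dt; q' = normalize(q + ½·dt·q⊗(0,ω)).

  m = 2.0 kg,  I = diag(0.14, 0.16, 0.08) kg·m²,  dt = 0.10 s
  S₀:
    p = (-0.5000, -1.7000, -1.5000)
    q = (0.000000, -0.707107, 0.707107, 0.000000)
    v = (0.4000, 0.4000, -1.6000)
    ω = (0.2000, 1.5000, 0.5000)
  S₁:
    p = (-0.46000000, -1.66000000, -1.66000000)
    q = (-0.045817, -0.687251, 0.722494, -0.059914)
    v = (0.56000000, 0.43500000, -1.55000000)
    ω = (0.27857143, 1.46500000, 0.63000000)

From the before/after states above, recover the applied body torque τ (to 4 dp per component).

τ = (0.0500, -0.0500, 0.1100)

rate change Δω = (0.07857143, -0.03500000, 0.13000000)
τ = I·(Δω/dt) + ω₀×(Iω₀) = (0.0500, -0.0500, 0.1100)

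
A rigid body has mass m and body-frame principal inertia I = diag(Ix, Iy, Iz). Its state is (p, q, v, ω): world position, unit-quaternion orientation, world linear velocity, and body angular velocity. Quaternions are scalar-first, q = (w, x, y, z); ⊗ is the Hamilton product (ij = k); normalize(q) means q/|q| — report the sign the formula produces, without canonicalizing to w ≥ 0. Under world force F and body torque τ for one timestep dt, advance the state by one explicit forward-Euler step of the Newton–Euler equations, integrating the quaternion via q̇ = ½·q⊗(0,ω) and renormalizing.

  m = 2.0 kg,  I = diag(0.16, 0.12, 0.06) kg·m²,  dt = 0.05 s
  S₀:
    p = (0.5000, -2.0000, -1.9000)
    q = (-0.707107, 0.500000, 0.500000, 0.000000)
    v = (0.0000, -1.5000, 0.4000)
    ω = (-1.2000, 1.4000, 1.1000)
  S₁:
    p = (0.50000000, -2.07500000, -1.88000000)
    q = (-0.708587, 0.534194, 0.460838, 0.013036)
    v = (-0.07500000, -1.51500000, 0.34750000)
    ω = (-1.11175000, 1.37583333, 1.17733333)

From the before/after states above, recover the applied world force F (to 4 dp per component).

F = (-3.0000, -0.6000, -2.1000)

v₁ − v₀ = (-0.07500000, -0.01500000, -0.05250000)
applied force F = (-3.0000, -0.6000, -2.1000)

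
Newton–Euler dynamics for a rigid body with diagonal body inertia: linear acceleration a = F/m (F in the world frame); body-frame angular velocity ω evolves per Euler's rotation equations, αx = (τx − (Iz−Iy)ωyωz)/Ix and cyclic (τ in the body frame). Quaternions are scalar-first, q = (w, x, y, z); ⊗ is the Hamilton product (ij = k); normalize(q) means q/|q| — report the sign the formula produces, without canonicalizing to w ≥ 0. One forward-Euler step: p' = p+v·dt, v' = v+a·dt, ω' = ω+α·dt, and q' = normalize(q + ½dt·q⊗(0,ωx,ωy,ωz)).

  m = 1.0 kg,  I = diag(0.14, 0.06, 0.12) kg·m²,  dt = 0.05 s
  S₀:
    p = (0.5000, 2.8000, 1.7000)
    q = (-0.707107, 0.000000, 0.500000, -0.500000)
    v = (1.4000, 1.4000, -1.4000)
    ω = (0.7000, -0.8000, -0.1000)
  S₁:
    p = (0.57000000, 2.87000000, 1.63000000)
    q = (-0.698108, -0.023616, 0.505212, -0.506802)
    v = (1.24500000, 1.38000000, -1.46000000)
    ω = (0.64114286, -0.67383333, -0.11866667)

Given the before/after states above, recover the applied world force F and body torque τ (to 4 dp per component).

F = (-3.1000, -0.4000, -1.2000)
τ = (-0.1600, 0.1500, 0.0000)

Δv = v₁−v₀ = (-0.15500000, -0.02000000, -0.06000000)
applied force F = (-3.1000, -0.4000, -1.2000)
rate change Δω = (-0.05885714, 0.12616667, -0.01866667)
ω₀×(Iω₀) = (0.0048, -0.0014, 0.0448)
I·α + gyro = (-0.1600, 0.1500, 0.0000)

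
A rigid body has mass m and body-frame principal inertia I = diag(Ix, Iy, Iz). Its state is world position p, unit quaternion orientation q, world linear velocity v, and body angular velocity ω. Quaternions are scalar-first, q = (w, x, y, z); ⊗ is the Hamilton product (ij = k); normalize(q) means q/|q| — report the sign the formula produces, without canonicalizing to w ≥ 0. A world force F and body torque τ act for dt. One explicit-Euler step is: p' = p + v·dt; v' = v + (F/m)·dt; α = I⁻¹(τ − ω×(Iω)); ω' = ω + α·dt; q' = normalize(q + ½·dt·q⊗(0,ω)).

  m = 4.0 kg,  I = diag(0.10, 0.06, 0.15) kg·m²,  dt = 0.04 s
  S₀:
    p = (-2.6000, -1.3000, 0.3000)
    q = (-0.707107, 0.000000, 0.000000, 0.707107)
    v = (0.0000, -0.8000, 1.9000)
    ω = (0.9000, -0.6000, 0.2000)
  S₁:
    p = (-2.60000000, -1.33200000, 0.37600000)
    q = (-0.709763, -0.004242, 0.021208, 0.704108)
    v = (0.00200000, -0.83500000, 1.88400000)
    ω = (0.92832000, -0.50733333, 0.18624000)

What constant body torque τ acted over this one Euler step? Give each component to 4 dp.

rate change Δω = (0.02832000, 0.09266667, -0.01376000)
gyro term ω₀×Iω₀ = (-0.0108, -0.0090, 0.0216)
τ = I·(Δω/dt) + ω₀×(Iω₀) = (0.0600, 0.1300, -0.0300)

τ = (0.0600, 0.1300, -0.0300)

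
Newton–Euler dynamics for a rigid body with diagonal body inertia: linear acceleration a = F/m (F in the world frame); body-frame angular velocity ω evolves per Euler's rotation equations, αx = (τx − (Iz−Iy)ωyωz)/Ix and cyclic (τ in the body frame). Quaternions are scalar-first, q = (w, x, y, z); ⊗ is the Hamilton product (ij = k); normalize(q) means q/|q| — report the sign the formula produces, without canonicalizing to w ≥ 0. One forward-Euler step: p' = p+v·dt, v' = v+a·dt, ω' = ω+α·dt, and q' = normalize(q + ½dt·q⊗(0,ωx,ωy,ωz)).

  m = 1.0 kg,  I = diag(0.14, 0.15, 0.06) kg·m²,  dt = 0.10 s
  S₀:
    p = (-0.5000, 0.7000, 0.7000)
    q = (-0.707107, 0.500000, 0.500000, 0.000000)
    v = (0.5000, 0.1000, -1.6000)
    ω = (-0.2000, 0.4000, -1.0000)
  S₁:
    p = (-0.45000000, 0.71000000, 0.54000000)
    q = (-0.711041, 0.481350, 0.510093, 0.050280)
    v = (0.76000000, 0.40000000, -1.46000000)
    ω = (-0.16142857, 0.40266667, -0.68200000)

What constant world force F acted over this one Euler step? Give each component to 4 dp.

velocity change Δv = (0.26000000, 0.30000000, 0.14000000)
F = m·Δv/dt = (2.6000, 3.0000, 1.4000)

F = (2.6000, 3.0000, 1.4000)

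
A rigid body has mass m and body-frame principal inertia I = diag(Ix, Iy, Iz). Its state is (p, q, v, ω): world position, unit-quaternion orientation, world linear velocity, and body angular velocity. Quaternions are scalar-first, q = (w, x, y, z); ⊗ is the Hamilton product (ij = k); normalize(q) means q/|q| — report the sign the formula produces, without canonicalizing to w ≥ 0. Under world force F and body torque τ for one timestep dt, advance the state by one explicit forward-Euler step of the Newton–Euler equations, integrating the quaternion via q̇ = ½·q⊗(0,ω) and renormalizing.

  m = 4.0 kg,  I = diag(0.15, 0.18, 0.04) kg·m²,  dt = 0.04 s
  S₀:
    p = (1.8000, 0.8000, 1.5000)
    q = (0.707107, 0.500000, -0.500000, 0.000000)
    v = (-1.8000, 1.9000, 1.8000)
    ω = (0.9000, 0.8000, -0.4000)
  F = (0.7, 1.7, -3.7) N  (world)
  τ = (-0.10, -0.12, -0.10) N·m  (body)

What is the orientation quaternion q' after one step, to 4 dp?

q⊗(0,ω) = (-0.0500000, 0.8363963, 0.7656856, 0.5671572)
q' = normalize(q + ½dt·q⊗(0,ω)) = (0.7059, 0.5166, -0.4845, 0.0113)

q' = (0.7059, 0.5166, -0.4845, 0.0113)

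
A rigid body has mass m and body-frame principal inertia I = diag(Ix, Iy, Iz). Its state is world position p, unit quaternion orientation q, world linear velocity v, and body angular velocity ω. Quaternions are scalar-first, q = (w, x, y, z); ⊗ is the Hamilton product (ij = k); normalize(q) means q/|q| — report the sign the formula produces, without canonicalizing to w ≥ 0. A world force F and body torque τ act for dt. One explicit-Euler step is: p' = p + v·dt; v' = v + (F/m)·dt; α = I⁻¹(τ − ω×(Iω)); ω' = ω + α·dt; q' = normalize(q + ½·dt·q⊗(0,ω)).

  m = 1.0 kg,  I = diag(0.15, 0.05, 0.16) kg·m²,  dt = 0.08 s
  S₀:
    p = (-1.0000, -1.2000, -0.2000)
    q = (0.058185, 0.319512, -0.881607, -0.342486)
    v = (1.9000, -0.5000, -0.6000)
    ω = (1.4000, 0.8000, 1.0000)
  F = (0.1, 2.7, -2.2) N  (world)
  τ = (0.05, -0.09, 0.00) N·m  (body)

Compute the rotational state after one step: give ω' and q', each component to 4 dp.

ω' = (1.3797, 0.6784, 1.0560)
q' = (0.0820, 0.2976, -0.9091, -0.2798)

gyro term ω×Iω = (0.0880, -0.0140, -0.1120)
α = I⁻¹(τ − ω×Iω) = (-0.2533, -1.5200, 0.7000)
ω' = ω + α·dt = (1.3797, 0.6784, 1.0560)
Hamilton product q⊗(0,ω) = (0.6004548, -0.5261592, -0.7524444, 1.5480444)
updated quaternion q' = (0.0820, 0.2976, -0.9091, -0.2798)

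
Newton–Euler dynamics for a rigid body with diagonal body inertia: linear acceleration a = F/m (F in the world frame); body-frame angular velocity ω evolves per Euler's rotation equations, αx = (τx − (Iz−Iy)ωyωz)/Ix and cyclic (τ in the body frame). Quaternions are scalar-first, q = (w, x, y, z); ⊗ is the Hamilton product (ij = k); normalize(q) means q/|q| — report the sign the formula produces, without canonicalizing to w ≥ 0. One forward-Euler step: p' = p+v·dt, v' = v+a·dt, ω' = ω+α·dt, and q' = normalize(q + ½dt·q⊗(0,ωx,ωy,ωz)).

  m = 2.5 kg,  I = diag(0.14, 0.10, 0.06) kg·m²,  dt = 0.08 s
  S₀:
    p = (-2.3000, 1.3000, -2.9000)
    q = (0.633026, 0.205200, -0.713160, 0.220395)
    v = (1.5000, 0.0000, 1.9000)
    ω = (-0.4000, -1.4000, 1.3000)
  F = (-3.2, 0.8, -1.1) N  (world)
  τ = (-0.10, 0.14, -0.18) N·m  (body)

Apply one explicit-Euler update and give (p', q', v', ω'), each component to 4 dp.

precession coupling ω×(Iω) = (0.0728, -0.0416, -0.0224)
angular accel α = (-1.2343, 1.8160, -2.6267)
ω' = ω + α·dt = (-0.4987, -1.2547, 1.0899)
Hamilton product q⊗(0,ω) = (-1.2028575, -0.8717654, -1.2411544, 0.2503898)
q' = normalize(q + ½dt·q⊗(0,ω)) = (0.5831, 0.1698, -0.7605, 0.2297)
p + v·dt = (-2.1800, 1.3000, -2.7480)
v + (F/m)dt = (1.3976, 0.0256, 1.8648)

p' = (-2.1800, 1.3000, -2.7480)
q' = (0.5831, 0.1698, -0.7605, 0.2297)
v' = (1.3976, 0.0256, 1.8648)
ω' = (-0.4987, -1.2547, 1.0899)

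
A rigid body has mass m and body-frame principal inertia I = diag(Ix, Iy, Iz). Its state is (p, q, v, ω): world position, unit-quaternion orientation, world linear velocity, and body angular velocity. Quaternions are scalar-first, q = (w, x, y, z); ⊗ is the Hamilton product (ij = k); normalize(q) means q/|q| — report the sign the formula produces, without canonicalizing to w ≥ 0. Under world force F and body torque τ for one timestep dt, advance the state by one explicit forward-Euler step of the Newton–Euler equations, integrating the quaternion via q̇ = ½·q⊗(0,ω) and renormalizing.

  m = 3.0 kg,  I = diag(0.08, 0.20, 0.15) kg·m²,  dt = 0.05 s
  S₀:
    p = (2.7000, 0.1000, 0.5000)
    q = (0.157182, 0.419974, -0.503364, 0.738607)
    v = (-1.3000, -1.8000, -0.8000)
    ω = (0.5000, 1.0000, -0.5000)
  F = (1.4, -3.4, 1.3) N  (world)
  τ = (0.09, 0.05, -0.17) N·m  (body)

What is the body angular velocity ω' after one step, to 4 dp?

ω' = (0.5406, 1.0081, -0.5767)

angular accel α = (0.8125, 0.1625, -1.5333)
ω' = ω + α·dt = (0.5406, 1.0081, -0.5767)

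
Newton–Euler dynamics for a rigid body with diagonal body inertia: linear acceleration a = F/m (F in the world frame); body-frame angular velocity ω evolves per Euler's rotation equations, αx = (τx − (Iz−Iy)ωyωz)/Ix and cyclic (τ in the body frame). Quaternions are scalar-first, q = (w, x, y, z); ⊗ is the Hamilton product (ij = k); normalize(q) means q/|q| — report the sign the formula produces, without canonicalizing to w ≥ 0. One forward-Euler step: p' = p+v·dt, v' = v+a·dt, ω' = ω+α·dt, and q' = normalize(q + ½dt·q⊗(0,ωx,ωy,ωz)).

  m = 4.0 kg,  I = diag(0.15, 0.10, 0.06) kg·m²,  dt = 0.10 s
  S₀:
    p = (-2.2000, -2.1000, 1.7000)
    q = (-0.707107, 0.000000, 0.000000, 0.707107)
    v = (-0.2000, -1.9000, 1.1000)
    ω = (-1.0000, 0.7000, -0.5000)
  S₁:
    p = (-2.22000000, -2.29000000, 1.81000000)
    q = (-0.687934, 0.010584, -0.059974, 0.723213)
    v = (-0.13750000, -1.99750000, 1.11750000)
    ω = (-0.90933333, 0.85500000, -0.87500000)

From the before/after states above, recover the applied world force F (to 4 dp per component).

F = (2.5000, -3.9000, 0.7000)

velocity change Δv = (0.06250000, -0.09750000, 0.01750000)
F = m·Δv/dt = (2.5000, -3.9000, 0.7000)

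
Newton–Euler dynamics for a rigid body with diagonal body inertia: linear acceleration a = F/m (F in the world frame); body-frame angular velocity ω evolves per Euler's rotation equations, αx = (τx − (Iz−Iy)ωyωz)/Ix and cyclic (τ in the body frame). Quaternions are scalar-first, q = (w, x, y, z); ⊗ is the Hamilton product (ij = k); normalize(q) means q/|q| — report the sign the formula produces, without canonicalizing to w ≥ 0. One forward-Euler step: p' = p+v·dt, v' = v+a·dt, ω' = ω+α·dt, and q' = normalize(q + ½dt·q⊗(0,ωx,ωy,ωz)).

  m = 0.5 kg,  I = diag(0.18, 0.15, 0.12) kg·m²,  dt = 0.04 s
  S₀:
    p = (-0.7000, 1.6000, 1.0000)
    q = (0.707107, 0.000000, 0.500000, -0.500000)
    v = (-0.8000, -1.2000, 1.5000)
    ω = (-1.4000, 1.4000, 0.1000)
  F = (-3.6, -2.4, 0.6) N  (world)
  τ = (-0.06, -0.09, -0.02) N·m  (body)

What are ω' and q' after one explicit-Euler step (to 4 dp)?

ω' = (-1.4124, 1.3782, 0.0737)
q' = (0.6936, -0.0048, 0.5334, -0.4842)

gyro term ω×Iω = (-0.0042, -0.0084, 0.0588)
(τ − ω×Iω)/I = (-0.3100, -0.5440, -0.6567)
ω + α·dt = (-1.4124, 1.3782, 0.0737)
q⊗(0,ω) = (-0.6500000, -0.2399498, 1.6899498, 0.7707107)
q + ½dt·q⊗(0,ω), renormalized = (0.6936, -0.0048, 0.5334, -0.4842)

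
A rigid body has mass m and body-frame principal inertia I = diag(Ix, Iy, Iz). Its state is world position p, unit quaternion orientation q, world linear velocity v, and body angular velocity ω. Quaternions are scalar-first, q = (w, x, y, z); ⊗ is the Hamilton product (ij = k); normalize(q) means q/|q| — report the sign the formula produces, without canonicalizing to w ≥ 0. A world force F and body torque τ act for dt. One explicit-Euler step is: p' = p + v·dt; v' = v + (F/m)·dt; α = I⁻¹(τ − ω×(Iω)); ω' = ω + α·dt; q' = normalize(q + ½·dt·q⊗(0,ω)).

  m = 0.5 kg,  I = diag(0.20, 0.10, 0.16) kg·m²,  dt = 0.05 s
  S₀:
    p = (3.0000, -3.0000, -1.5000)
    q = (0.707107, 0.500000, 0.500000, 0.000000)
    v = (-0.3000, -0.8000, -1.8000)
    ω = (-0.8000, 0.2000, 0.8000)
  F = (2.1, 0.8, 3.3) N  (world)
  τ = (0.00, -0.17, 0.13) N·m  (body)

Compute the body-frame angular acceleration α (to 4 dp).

α = (-0.0480, -1.4440, 0.7125)

ω×(Iω) gyroscopic = (0.0096, -0.0256, 0.0160)
angular accel α = (-0.0480, -1.4440, 0.7125)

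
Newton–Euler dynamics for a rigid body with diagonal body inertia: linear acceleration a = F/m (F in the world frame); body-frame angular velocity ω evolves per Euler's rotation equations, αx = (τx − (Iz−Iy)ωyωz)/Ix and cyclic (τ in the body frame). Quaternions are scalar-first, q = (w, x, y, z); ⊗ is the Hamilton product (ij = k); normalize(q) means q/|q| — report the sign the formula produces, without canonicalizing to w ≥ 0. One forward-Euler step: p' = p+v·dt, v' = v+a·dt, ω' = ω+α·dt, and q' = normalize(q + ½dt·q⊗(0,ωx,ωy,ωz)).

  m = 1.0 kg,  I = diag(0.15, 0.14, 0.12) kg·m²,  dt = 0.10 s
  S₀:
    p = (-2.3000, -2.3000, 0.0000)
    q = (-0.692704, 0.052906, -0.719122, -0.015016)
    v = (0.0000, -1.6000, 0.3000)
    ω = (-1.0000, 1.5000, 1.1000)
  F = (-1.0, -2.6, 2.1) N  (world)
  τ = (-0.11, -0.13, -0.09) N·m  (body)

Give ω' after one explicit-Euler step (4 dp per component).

α = I⁻¹(τ − ω×Iω) = (-0.5133, -0.6929, -0.8750)
ω' = ω + α·dt = (-1.0513, 1.4307, 1.0125)

ω' = (-1.0513, 1.4307, 1.0125)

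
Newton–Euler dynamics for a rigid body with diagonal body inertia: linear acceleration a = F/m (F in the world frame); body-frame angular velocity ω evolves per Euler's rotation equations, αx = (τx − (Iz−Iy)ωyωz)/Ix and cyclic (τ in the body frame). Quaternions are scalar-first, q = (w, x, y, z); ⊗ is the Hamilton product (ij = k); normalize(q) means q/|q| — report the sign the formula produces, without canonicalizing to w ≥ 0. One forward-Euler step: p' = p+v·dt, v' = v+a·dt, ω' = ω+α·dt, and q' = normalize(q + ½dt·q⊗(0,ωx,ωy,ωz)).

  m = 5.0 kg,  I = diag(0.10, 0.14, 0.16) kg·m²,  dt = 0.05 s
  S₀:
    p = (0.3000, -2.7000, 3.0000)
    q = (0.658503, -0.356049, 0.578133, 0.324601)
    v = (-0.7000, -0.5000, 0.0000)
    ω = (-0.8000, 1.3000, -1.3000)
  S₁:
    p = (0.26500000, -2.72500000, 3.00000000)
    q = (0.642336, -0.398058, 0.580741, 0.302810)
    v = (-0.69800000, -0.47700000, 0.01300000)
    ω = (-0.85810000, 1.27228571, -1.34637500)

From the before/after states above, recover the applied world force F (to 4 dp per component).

velocity change Δv = (0.00200000, 0.02300000, 0.01300000)
applied force F = (0.2000, 2.3000, 1.3000)

F = (0.2000, 2.3000, 1.3000)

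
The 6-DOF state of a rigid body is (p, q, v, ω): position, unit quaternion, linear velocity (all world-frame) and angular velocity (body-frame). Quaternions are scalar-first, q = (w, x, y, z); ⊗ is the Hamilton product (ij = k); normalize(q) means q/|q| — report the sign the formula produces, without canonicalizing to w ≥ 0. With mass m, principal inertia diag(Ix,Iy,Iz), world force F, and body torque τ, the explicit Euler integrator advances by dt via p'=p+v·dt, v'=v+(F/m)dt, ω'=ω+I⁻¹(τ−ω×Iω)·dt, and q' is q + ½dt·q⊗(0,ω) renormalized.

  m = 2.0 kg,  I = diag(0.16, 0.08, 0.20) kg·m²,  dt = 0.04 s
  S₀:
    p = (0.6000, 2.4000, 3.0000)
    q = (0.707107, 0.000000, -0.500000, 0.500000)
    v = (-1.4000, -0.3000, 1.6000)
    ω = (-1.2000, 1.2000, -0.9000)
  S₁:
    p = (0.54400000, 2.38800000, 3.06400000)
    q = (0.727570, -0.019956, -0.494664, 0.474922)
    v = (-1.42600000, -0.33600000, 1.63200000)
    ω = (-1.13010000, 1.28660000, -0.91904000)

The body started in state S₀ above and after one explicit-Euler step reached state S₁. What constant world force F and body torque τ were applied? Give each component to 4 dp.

ω₁ − ω₀ = (0.06990000, 0.08660000, -0.01904000)
I·α + gyro = (0.1500, 0.1300, 0.0200)
velocity change Δv = (-0.02600000, -0.03600000, 0.03200000)
m·(v₁−v₀)/dt = (-1.3000, -1.8000, 1.6000)

F = (-1.3000, -1.8000, 1.6000)
τ = (0.1500, 0.1300, 0.0200)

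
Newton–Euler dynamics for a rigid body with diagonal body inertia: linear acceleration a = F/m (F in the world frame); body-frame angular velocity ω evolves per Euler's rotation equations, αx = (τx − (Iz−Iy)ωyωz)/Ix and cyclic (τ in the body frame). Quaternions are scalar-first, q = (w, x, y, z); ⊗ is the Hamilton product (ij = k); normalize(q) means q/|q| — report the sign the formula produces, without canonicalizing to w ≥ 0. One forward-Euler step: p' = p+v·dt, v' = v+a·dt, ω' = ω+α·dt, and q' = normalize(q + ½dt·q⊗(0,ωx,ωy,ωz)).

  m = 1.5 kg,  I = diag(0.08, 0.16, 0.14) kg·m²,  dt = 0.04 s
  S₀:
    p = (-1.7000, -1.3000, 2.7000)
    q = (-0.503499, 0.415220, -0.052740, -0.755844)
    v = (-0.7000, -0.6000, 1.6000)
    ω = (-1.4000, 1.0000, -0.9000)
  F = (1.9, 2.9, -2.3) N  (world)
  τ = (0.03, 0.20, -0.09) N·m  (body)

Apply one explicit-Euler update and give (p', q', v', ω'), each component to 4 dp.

a = F/m = (1.2667, 1.9333, -1.5333)
p' = p + v·dt = (-1.7280, -1.3240, 2.7640)
new velocity v' = (-0.6493, -0.5227, 1.5387)
angular accel α = (0.1500, 1.7225, 0.1571)
ω' = ω + α·dt = (-1.3940, 1.0689, -0.8937)
Hamilton product q⊗(0,ω) = (-0.0462116, 1.5082086, 0.9283806, 0.7945331)
updated quaternion q' = (-0.5040, 0.4450, -0.0341, -0.7394)

p' = (-1.7280, -1.3240, 2.7640)
q' = (-0.5040, 0.4450, -0.0341, -0.7394)
v' = (-0.6493, -0.5227, 1.5387)
ω' = (-1.3940, 1.0689, -0.8937)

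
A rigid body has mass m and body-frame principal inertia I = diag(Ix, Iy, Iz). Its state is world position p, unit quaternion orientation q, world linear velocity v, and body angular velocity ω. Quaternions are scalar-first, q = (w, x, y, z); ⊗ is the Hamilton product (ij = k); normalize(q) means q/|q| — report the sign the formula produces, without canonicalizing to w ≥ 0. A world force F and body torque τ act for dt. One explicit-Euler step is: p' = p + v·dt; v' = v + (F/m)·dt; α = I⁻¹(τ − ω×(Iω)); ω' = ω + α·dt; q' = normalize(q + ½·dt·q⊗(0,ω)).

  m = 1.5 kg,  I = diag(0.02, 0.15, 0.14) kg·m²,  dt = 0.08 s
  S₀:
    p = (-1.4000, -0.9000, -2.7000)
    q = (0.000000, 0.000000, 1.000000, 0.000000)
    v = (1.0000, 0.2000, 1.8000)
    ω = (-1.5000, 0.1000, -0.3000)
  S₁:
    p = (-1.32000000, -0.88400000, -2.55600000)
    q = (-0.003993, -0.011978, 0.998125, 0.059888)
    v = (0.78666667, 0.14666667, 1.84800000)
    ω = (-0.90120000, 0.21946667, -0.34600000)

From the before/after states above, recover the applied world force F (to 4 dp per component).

F = (-4.0000, -1.0000, 0.9000)

velocity change Δv = (-0.21333333, -0.05333333, 0.04800000)
F = m·Δv/dt = (-4.0000, -1.0000, 0.9000)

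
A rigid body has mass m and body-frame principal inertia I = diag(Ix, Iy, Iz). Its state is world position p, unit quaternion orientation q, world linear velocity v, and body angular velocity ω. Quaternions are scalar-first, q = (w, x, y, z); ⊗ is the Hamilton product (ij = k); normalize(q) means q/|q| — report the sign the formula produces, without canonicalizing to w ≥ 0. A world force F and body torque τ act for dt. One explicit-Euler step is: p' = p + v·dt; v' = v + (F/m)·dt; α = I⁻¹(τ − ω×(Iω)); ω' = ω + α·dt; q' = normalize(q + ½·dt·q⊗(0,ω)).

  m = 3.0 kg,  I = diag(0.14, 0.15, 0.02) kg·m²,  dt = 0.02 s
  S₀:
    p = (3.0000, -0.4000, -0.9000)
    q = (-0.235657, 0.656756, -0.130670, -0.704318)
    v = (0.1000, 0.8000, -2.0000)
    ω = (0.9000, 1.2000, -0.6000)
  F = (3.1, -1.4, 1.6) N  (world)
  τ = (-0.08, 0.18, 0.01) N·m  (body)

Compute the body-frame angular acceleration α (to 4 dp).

α = (-1.2400, 1.6320, -0.0400)

precession coupling ω×(Iω) = (0.0936, -0.0648, 0.0108)
angular accel α = (-1.2400, 1.6320, -0.0400)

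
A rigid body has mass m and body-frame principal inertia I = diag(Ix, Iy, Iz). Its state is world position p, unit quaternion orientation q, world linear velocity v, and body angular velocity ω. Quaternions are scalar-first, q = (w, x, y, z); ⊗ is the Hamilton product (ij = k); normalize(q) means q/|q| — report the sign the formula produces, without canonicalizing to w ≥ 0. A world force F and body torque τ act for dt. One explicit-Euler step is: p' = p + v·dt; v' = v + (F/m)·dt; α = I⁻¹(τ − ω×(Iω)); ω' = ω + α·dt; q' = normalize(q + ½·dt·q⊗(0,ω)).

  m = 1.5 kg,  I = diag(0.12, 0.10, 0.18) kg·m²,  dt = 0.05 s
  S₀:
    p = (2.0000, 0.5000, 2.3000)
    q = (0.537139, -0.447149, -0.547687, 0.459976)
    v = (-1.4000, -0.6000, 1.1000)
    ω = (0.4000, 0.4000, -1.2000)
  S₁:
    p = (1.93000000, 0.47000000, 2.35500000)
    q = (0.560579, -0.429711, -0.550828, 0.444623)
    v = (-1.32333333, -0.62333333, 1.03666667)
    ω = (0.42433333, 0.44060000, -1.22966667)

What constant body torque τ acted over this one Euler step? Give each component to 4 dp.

rate change Δω = (0.02433333, 0.04060000, -0.02966667)
τ = I·(Δω/dt) + ω₀×(Iω₀) = (0.0200, 0.1100, -0.1100)

τ = (0.0200, 0.1100, -0.1100)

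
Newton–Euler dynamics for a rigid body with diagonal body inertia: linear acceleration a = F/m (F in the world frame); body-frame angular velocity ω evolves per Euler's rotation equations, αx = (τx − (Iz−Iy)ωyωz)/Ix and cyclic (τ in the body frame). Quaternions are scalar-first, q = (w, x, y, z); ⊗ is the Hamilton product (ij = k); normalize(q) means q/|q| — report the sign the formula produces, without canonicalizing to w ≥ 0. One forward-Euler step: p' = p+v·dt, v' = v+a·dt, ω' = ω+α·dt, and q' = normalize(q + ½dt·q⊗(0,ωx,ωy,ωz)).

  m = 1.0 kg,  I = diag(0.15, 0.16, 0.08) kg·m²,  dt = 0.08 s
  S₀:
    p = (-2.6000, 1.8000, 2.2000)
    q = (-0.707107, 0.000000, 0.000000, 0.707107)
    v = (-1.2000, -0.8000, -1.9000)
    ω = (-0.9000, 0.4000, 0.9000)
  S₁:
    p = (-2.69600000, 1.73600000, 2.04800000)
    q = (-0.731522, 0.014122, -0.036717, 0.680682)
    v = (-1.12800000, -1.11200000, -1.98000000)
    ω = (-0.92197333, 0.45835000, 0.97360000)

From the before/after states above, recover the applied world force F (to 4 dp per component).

F = (0.9000, -3.9000, -1.0000)

Δv = v₁−v₀ = (0.07200000, -0.31200000, -0.08000000)
m·(v₁−v₀)/dt = (0.9000, -3.9000, -1.0000)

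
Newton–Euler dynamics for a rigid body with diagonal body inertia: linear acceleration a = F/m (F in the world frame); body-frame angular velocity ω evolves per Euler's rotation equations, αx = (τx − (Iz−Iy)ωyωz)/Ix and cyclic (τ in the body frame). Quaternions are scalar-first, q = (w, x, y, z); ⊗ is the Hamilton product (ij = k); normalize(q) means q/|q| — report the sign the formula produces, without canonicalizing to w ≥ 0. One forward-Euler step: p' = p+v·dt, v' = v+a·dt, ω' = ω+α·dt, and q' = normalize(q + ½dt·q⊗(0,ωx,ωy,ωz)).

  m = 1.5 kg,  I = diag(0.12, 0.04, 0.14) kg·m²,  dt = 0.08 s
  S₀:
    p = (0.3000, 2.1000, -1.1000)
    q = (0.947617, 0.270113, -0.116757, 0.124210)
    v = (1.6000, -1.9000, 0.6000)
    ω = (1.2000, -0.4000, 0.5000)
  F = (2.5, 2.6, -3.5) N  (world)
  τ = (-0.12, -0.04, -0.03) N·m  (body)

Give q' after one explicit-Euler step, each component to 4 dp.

q' = (0.9289, 0.3148, -0.1312, 0.1442)

2q̇ = q⊗(0,ω) = (-0.4329434, 1.1284459, -0.3650513, 0.5058717)
q + ½dt·q⊗(0,ω), renormalized = (0.9289, 0.3148, -0.1312, 0.1442)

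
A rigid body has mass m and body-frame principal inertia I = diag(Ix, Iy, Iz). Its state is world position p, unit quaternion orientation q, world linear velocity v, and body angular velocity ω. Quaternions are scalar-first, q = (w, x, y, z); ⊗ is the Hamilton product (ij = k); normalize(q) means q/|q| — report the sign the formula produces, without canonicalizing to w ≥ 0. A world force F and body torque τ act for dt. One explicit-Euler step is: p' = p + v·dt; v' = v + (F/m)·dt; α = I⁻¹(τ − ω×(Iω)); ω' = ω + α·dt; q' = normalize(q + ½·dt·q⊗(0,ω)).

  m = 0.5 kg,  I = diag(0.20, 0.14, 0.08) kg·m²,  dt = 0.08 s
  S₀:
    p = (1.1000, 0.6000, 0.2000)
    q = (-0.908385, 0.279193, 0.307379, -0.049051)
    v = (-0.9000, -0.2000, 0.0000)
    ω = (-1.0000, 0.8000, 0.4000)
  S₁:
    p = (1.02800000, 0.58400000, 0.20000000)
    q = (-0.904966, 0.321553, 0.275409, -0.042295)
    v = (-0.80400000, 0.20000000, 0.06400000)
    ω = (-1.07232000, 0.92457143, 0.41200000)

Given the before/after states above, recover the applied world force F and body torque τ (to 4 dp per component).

ω₁ − ω₀ = (-0.07232000, 0.12457143, 0.01200000)
τ = I·(Δω/dt) + ω₀×(Iω₀) = (-0.2000, 0.1700, 0.0600)
v₁ − v₀ = (0.09600000, 0.40000000, 0.06400000)
applied force F = (0.6000, 2.5000, 0.4000)

F = (0.6000, 2.5000, 0.4000)
τ = (-0.2000, 0.1700, 0.0600)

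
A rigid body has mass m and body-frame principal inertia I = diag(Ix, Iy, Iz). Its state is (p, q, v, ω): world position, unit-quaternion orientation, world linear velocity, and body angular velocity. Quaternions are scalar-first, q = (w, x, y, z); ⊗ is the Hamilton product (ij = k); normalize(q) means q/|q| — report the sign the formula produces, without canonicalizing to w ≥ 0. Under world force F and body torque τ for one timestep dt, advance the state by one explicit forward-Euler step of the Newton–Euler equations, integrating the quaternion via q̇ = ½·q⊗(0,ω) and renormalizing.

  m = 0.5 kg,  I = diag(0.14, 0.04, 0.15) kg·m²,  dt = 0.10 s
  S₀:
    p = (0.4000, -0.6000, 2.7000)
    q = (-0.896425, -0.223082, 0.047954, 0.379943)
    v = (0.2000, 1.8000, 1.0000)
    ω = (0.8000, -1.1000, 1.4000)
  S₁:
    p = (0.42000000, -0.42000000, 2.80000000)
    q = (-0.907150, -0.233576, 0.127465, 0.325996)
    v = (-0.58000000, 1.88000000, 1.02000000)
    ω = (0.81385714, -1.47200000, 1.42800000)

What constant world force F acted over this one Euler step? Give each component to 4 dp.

v₁ − v₀ = (-0.78000000, 0.08000000, 0.02000000)
m·(v₁−v₀)/dt = (-3.9000, 0.4000, 0.1000)

F = (-3.9000, 0.4000, 0.1000)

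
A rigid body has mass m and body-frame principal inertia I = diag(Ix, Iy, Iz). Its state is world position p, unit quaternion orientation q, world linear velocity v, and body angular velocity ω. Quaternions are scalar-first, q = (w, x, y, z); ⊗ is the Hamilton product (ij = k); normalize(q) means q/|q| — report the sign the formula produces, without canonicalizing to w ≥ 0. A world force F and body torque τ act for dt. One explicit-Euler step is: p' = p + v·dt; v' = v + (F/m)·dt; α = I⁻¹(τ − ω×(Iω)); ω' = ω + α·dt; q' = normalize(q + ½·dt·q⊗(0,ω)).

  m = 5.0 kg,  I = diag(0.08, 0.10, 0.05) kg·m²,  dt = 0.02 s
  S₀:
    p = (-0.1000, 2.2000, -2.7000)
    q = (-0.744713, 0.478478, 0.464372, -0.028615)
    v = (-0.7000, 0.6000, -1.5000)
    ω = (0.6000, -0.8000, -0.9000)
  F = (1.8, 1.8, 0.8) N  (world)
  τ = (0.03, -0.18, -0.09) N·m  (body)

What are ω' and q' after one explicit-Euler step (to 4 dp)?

precession coupling ω×(Iω) = (-0.0360, -0.0162, -0.0096)
α = I⁻¹(τ − ω×Iω) = (0.8250, -1.6380, -1.6080)
new body rate ω' = (0.6165, -0.8328, -0.9322)
2q̇ = q⊗(0,ω) = (0.0586573, -0.8876546, 1.0092316, 0.0088361)
updated quaternion q' = (-0.7441, 0.4696, 0.4744, -0.0285)

ω' = (0.6165, -0.8328, -0.9322)
q' = (-0.7441, 0.4696, 0.4744, -0.0285)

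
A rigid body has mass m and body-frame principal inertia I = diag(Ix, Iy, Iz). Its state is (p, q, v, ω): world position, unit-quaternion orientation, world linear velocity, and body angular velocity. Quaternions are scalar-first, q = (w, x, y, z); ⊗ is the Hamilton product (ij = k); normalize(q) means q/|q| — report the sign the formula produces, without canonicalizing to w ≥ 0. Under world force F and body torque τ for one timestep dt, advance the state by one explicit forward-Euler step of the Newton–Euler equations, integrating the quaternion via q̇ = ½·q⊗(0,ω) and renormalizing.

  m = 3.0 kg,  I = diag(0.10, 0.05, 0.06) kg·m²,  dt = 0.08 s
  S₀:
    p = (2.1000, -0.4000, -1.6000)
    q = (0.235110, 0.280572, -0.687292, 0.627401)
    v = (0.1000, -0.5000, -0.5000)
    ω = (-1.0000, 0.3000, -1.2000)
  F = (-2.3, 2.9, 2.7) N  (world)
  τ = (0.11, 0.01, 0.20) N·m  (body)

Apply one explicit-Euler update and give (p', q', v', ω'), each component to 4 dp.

p' = (2.1080, -0.4400, -1.6400)
q' = (0.2841, 0.2960, -0.6947, 0.5908)
v' = (0.0387, -0.4227, -0.4280)
ω' = (-0.9091, 0.2392, -0.9533)

a = F/m = (-0.7667, 0.9667, 0.9000)
p + v·dt = (2.1080, -0.4400, -1.6400)
new velocity v' = (0.0387, -0.4227, -0.4280)
precession coupling ω×(Iω) = (-0.0036, 0.0480, 0.0150)
(τ − ω×Iω)/I = (1.1360, -0.7600, 3.0833)
ω' = ω + α·dt = (-0.9091, 0.2392, -0.9533)
2q̇ = q⊗(0,ω) = (1.2396408, 0.4014201, -0.2201816, -0.8852524)
q' = normalize(q + ½dt·q⊗(0,ω)) = (0.2841, 0.2960, -0.6947, 0.5908)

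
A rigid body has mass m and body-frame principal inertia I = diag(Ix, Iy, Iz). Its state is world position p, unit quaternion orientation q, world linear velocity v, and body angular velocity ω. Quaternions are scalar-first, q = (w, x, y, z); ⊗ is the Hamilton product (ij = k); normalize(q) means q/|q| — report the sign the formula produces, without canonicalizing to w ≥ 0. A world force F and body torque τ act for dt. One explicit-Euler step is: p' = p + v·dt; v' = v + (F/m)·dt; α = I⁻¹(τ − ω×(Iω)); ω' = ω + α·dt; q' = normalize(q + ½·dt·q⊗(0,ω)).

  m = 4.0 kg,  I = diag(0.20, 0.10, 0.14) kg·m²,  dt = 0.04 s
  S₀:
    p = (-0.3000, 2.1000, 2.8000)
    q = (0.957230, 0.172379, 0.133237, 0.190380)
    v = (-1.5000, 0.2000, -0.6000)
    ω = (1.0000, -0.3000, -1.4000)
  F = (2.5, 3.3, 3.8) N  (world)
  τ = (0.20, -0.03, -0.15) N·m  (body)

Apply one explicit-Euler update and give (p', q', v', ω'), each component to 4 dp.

p' = (-0.3600, 2.1080, 2.7760)
q' = (0.9593, 0.1888, 0.1360, 0.1598)
v' = (-1.4750, 0.2330, -0.5620)
ω' = (1.0366, -0.2784, -1.4514)

(τ − ω×Iω)/I = (0.9160, 0.5400, -1.2857)
ω + α·dt = (1.0366, -0.2784, -1.4514)
q⊗(0,ω) = (0.1341241, 0.8278122, 0.1445416, -1.5250727)
q' = normalize(q + ½dt·q⊗(0,ω)) = (0.9593, 0.1888, 0.1360, 0.1598)
a = (0.6250, 0.8250, 0.9500)
p' = p + v·dt = (-0.3600, 2.1080, 2.7760)
new velocity v' = (-1.4750, 0.2330, -0.5620)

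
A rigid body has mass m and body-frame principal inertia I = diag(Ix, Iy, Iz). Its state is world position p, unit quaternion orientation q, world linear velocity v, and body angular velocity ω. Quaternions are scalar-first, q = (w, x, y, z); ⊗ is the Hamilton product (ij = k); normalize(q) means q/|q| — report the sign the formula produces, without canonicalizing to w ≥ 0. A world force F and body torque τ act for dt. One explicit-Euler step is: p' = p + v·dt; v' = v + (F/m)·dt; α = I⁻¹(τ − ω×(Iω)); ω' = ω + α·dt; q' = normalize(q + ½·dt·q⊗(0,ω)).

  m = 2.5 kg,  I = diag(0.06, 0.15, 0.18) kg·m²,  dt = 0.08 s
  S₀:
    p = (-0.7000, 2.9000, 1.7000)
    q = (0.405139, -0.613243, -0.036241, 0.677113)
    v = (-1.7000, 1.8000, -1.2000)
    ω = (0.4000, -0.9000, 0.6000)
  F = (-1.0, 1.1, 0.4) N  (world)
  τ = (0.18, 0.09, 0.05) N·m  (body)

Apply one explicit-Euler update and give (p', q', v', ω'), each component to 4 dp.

p' = (-0.8360, 3.0440, 1.6040)
q' = (0.3970, -0.5826, -0.0252, 0.7087)
v' = (-1.7320, 1.8352, -1.1872)
ω' = (0.6616, -0.8366, 0.6366)

gyro term ω×Iω = (-0.0162, -0.0288, -0.0324)
α = I⁻¹(τ − ω×Iω) = (3.2700, 0.7920, 0.4578)
ω' = ω + α·dt = (0.6616, -0.8366, 0.6366)
Hamilton product q⊗(0,ω) = (-0.1935875, 0.7497127, 0.2741659, 0.8094985)
q + ½dt·q⊗(0,ω), renormalized = (0.3970, -0.5826, -0.0252, 0.7087)
a = (-0.4000, 0.4400, 0.1600)
p + v·dt = (-0.8360, 3.0440, 1.6040)
v' = v + a·dt = (-1.7320, 1.8352, -1.1872)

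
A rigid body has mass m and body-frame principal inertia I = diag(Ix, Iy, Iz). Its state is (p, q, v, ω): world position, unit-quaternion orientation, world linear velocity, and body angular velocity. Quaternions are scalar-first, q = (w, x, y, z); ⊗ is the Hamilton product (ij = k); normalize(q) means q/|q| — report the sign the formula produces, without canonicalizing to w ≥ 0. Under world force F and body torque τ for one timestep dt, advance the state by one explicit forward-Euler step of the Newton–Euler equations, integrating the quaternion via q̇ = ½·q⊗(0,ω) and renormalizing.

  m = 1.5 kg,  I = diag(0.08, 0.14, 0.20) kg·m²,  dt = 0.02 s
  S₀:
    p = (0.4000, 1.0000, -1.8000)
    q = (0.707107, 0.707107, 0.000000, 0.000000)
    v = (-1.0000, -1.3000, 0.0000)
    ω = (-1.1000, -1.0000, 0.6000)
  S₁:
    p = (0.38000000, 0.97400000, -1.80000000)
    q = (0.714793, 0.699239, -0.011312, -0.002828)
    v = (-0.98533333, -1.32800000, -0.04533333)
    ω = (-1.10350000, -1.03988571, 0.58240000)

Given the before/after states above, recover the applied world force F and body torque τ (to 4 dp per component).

velocity change Δv = (0.01466667, -0.02800000, -0.04533333)
applied force F = (1.1000, -2.1000, -3.4000)
ω₁ − ω₀ = (-0.00350000, -0.03988571, -0.01760000)
τ = I·(Δω/dt) + ω₀×(Iω₀) = (-0.0500, -0.2000, -0.1100)

F = (1.1000, -2.1000, -3.4000)
τ = (-0.0500, -0.2000, -0.1100)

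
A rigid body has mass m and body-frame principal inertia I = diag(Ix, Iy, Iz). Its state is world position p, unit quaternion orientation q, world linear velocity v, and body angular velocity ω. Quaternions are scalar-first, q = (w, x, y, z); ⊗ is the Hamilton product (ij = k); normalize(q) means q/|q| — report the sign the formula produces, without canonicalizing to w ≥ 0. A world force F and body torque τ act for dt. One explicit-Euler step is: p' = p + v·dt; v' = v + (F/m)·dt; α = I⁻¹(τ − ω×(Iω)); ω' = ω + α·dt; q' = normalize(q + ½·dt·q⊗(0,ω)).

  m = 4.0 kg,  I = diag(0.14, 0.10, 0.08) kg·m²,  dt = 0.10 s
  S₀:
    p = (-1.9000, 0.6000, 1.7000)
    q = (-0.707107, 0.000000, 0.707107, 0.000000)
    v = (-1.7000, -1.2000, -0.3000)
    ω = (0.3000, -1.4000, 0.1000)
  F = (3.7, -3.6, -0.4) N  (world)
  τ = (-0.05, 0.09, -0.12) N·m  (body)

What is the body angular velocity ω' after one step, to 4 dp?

ω' = (0.2623, -1.3118, -0.0710)

precession coupling ω×(Iω) = (0.0028, 0.0018, 0.0168)
α = I⁻¹(τ − ω×Iω) = (-0.3771, 0.8820, -1.7100)
new body rate ω' = (0.2623, -1.3118, -0.0710)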